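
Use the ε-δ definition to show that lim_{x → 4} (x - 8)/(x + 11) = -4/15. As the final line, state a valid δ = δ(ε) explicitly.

δ = min(15/2, (225/38)ε)

Let ε > 0. We want δ > 0 with 0 < |x − 4| < δ ⇒ |(x - 8)/(x + 11) + 4/15| < ε.
Combining over a common denominator, (x - 8)/(x + 11) + 4/15 = [(x - 8)·15 − (-4)·(x + 11)] / [15·(x + 11)] = 19(x − 4) / (15(x + 11)).
So |(x - 8)/(x + 11) + 4/15| = 19|x − 4| / (15·|x + 11|).
Restrict δ ≤ 15/2. Then |x − 4| < 15/2 gives |x + 11| = |(x − 4) + 15| ≥ 15 − 15/2 = 15/2.
Hence |(x - 8)/(x + 11) + 4/15| < 19|x − 4|/(15·(15/2)) = (38/225)|x − 4|, which is < ε once |x − 4| < (225/38)ε.
Take δ = min(15/2, (225/38)ε). Then 0 < |x − 4| < δ forces both bounds, so |(x - 8)/(x + 11) + 4/15| < ε.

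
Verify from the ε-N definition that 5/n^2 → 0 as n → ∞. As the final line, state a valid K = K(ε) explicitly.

K = (5/ε)^{1/2}

Let ε > 0. For n ≥ 1, |5/n^2 − 0| = 5/n^2.
5/n^2 < ε ⇔ n^2 > 5/ε ⇔ n > (5/ε)^{1/2}.
Take K = (5/ε)^{1/2}. Then n > K implies 5/n^2 < ε.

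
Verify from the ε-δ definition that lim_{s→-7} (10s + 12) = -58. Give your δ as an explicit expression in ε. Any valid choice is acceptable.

δ = ε/10

Let ε > 0. We need δ > 0 so that 0 < |s + 7| < δ implies |(10s + 12) + 58| < ε.
|(10s + 12) + 58| = |10s + 70| = 10|s + 7|.
So 10|s + 7| < ε exactly when |s + 7| < ε/10.
Choosing δ = ε/10 gives |(10s + 12) + 58| = 10|s + 7| < ε whenever |s + 7| < δ.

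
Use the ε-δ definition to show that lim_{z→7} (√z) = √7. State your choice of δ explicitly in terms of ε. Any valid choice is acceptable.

δ = min(7, √7·ε)

Let ε > 0. We want δ > 0 such that 0 < |z − 7| < δ implies |√z − √7| < ε.
Multiplying by the conjugate, |√z − √7| = |z − 7|/(√z + √7).
Restrict δ ≤ 7 so that |z − 7| < 7 forces z > 0, and then √z + √7 > √7.
Hence |√z − √7| < |z − 7|/√7, which is < ε once |z − 7| < √7·ε.
Take δ = min(7, √7·ε). If 0 < |z − 7| < δ then z > 0 and |√z − √7| < |z − 7|/√7 < ε.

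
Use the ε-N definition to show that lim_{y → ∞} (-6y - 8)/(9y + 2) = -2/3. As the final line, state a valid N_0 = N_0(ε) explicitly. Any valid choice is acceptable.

Let ε > 0. We seek N_0 > 0 such that y > N_0 implies |(-6y - 8)/(9y + 2) + 2/3| < ε.
(-6y - 8)/(9y + 2) + 2/3 = (9(-6y - 8) − (-6)(9y + 2)) / (9(9y + 2)) = -60/(9(9y + 2)).
For y > 0 we have 9y + 2 > 9y, so |(-6y - 8)/(9y + 2) + 2/3| = 60/(9(9y + 2)) < 60/(9·9y) = (20/27)/y.
Thus |(-6y - 8)/(9y + 2) + 2/3| < ε whenever y > (20/27)/ε.
Take N_0 = (20/27)/ε. If y > N_0 then |(-6y - 8)/(9y + 2) + 2/3| < (20/27)/y < ε.

N_0 = (20/27)/ε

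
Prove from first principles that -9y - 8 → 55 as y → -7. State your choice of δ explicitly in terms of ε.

δ = ε/9

Suppose ε > 0. We need δ > 0 so that 0 < |y + 7| < δ implies |(-9y - 8) − 55| < ε.
|(-9y - 8) − 55| = |-9y - 63| = 9|y + 7|.
Thus it suffices that |y + 7| < ε/9.
Take δ = ε/9. If 0 < |y + 7| < δ then |(-9y - 8) − 55| = 9|y + 7| < 9·(ε/9) = ε.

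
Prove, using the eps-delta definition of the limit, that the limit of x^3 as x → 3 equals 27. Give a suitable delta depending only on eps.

delta = min(1, eps/37)

Fix eps > 0. We seek delta > 0 with 0 < |x − 3| < delta ⇒ |x^3 − 27| < eps.
Factor: x^3 − 27 = (x − 3)(x^2 + 3x + 9), so |x^3 − 27| = |x − 3|·|x^2 + 3x + 9|.
Restrict delta ≤ 1. Then |x − 3| < 1 gives |x| < 4, so by the triangle inequality |x^2 + 3x + 9| ≤ 4^2 + 3·4 + 9 = 37.
Hence |x^3 − 27| ≤ 37|x − 3|, which is < eps once |x − 3| < eps/37.
Take delta = min(1, eps/37). If 0 < |x − 3| < delta then both bounds hold and |x^3 − 27| ≤ 37|x − 3| < 37·(eps/37) = eps.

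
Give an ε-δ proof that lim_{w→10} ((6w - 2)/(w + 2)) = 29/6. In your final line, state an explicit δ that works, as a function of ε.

δ = min(6, (36/7)ε)

Let ε > 0. We want δ > 0 with 0 < |w − 10| < δ ⇒ |(6w - 2)/(w + 2) − (29/6)| < ε.
Combining over a common denominator, (6w - 2)/(w + 2) − (29/6) = [(6w - 2)·12 − 58·(w + 2)] / [12·(w + 2)] = 14(w − 10) / (12(w + 2)).
So |(6w - 2)/(w + 2) − (29/6)| = 14|w − 10| / (12·|w + 2|).
Restrict δ ≤ 6. Then |w − 10| < 6 gives |w + 2| = |(w − 10) + 12| ≥ 12 − 6 = 6.
Hence |(6w - 2)/(w + 2) − (29/6)| < 14|w − 10|/(12·6) = (7/36)|w − 10|, which is < ε once |w − 10| < (36/7)ε.
Take δ = min(6, (36/7)ε). Then 0 < |w − 10| < δ forces both bounds, so |(6w - 2)/(w + 2) − (29/6)| < ε.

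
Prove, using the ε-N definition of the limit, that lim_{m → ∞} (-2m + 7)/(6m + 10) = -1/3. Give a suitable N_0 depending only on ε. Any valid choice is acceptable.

Let ε > 0. For m ≥ 1, |(-2m + 7)/(6m + 10) + 1/3| = |62|/(6(6m + 10)) = 62/(6(6m + 10)).
Since 6m + 10 ≥ 6m for m ≥ 1, this is ≤ 62/(6·6m) = (31/18)/m.
So |(-2m + 7)/(6m + 10) + 1/3| < ε whenever m > (31/18)/ε.
Take N_0 = (31/18)/ε. If m > N_0 then |(-2m + 7)/(6m + 10) + 1/3| ≤ (31/18)/m < ε.

N_0 = (31/18)/ε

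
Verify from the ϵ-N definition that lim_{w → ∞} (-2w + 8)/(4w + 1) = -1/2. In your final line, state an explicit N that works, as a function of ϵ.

N = (17/8)/ϵ

Let ϵ > 0 be given. We seek N > 0 such that w > N implies |(-2w + 8)/(4w + 1) + 1/2| < ϵ.
(-2w + 8)/(4w + 1) + 1/2 = (4(-2w + 8) − (-2)(4w + 1)) / (4(4w + 1)) = 34/(4(4w + 1)).
For w > 0 we have 4w + 1 > 4w, so |(-2w + 8)/(4w + 1) + 1/2| = 34/(4(4w + 1)) < 34/(4·4w) = (17/8)/w.
Thus |(-2w + 8)/(4w + 1) + 1/2| < ϵ whenever w > (17/8)/ϵ.
Take N = (17/8)/ϵ. If w > N then |(-2w + 8)/(4w + 1) + 1/2| < (17/8)/w < ϵ.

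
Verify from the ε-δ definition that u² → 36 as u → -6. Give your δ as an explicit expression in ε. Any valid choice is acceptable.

Let ε > 0. We seek δ > 0 with 0 < |u + 6| < δ ⇒ |u² − 36| < ε.
Factor: u² − 36 = (u + 6)(u - 6), so |u² − 36| = |u + 6|·|u - 6|.
Restrict δ ≤ 1. Then |u + 6| < 1 gives |u| < 7, so by the triangle inequality |u - 6| ≤ 7 + 6 = 13.
Hence |u² − 36| ≤ 13|u + 6|, which is < ε once |u + 6| < ε/13.
Take δ = min(1, ε/13). If 0 < |u + 6| < δ then both bounds hold and |u² − 36| ≤ 13|u + 6| < 13·(ε/13) = ε.

δ = min(1, ε/13)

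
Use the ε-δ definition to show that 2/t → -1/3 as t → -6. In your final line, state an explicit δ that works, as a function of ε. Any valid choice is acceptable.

δ = min(3, 9ε)

Let ε > 0 be given. We seek δ > 0 such that 0 < |t + 6| < δ implies |2/t + 1/3| < ε.
|2/t + 1/3| = 2·|-6 − t|/(6·|t|) = 2|t + 6|/(6|t|).
Require δ ≤ 3 so that |t| > 6 − 3 = 3, hence 6|t| > 18.
Then |2/t + 1/3| < 2|t + 6|/18, which is < ε when |t + 6| < 9ε.
Take δ = min(3, 9ε). Then 0 < |t + 6| < δ gives both |t + 6| < 3 and |t + 6| < 9ε, so |2/t + 1/3| < ε.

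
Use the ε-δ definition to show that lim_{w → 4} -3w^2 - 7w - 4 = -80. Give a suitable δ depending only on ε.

Fix ε > 0. We want δ > 0 such that 0 < |w − 4| < δ implies |(-3w^2 - 7w - 4) + 80| < ε.
(-3w^2 - 7w - 4) + 80 = -3w^2 - 7w + 76 = (w − 4)(-3w - 19).
So |(-3w^2 - 7w - 4) + 80| = |w − 4|·|-3w - 19|.
Require δ ≤ 1. Then |w − 4| < 1 gives |w| < 5, and by the triangle inequality |-3w - 19| ≤ 3·5 + 19 = 34.
Hence |(-3w^2 - 7w - 4) + 80| ≤ 34|w − 4| < ε provided |w − 4| < ε/34.
Choosing δ = min(1, ε/34) ensures both conditions, hence |(-3w^2 - 7w - 4) + 80| < ε.

δ = min(1, ε/34)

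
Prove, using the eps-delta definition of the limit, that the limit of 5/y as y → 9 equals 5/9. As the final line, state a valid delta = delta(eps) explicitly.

delta = min(9/2, (81/10)eps)

Suppose eps > 0. We seek delta > 0 such that 0 < |y − 9| < delta implies |5/y − (5/9)| < eps.
|5/y − (5/9)| = 5·|9 − y|/(9·|y|) = 5|y − 9|/(9|y|).
Restrict delta ≤ 9/2. Then |y − 9| < 9/2 gives |y| > 9/2, so 9|y| > 81/2.
Then |5/y − (5/9)| < 5|y − 9|/(81/2), which is < eps when |y − 9| < (81/10)eps.
Take delta = min(9/2, (81/10)eps). Then 0 < |y − 9| < delta gives both |y − 9| < 9/2 and |y − 9| < (81/10)eps, so |5/y − (5/9)| < eps.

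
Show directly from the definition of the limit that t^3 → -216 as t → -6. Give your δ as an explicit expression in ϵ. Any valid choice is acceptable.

Fix ϵ > 0. We seek δ > 0 with 0 < |t + 6| < δ ⇒ |t^3 + 216| < ϵ.
Factor: t^3 + 216 = (t + 6)(t^2 - 6t + 36), so |t^3 + 216| = |t + 6|·|t^2 - 6t + 36|.
Restrict δ ≤ 1. Then |t + 6| < 1 gives |t| < 7, so by the triangle inequality |t^2 - 6t + 36| ≤ 7^2 + 6·7 + 36 = 127.
Hence |t^3 + 216| ≤ 127|t + 6|, which is < ϵ once |t + 6| < ϵ/127.
Take δ = min(1, ϵ/127). If 0 < |t + 6| < δ then both bounds hold and |t^3 + 216| ≤ 127|t + 6| < 127·(ϵ/127) = ϵ.

δ = min(1, ϵ/127)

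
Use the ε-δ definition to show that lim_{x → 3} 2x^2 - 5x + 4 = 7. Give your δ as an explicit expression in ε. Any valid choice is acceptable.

δ = min(1, ε/9)

Let ε > 0. We want δ > 0 such that 0 < |x − 3| < δ implies |(2x^2 - 5x + 4) − 7| < ε.
(2x^2 - 5x + 4) − 7 = 2x^2 - 5x - 3 = (x − 3)(2x + 1).
So |(2x^2 - 5x + 4) − 7| = |x − 3|·|2x + 1|.
Require δ ≤ 1. Then |x − 3| < 1 gives |x| < 4, and by the triangle inequality |2x + 1| ≤ 2·4 + 1 = 9.
Hence |(2x^2 - 5x + 4) − 7| ≤ 9|x − 3| < ε provided |x − 3| < ε/9.
Take δ = min(1, ε/9). Then 0 < |x − 3| < δ gives both |x − 3| < 1 and |x − 3| < ε/9, so |(2x^2 - 5x + 4) − 7| < ε.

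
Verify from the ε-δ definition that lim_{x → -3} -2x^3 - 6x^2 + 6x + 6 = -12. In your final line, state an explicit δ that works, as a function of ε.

δ = min(1, ε/38)

Let ε > 0 be given. We want δ > 0 such that 0 < |x + 3| < δ implies |(-2x^3 - 6x^2 + 6x + 6) + 12| < ε.
(-2x^3 - 6x^2 + 6x + 6) + 12 = -2x^3 - 6x^2 + 6x + 18 = (x + 3)(-2x^2 + 6).
So |(-2x^3 - 6x^2 + 6x + 6) + 12| = |x + 3|·|-2x^2 + 6|.
Assume first that |x + 3| < 1, so |x| < 4. Then |-2x^2 + 6| ≤ 2·4^2 + 6 = 38.
Hence |(-2x^3 - 6x^2 + 6x + 6) + 12| ≤ 38|x + 3| < ε provided |x + 3| < ε/38.
Choosing δ = min(1, ε/38) ensures both conditions, hence |(-2x^3 - 6x^2 + 6x + 6) + 12| < ε.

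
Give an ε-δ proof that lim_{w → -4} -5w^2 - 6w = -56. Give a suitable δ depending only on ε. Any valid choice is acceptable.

Fix ε > 0. We want δ > 0 such that 0 < |w + 4| < δ implies |(-5w^2 - 6w) + 56| < ε.
(-5w^2 - 6w) + 56 = -5w^2 - 6w + 56 = (w + 4)(-5w + 14).
So |(-5w^2 - 6w) + 56| = |w + 4|·|-5w + 14|.
Require δ ≤ 1. Then |w + 4| < 1 gives |w| < 5, and by the triangle inequality |-5w + 14| ≤ 5·5 + 14 = 39.
Hence |(-5w^2 - 6w) + 56| ≤ 39|w + 4| < ε provided |w + 4| < ε/39.
Choosing δ = min(1, ε/39) ensures both conditions, hence |(-5w^2 - 6w) + 56| < ε.

δ = min(1, ε/39)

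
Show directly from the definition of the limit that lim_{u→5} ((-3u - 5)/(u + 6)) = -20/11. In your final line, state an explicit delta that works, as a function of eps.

Let eps > 0 be given. We want delta > 0 with 0 < |u − 5| < delta ⇒ |(-3u - 5)/(u + 6) + 20/11| < eps.
Combining over a common denominator, (-3u - 5)/(u + 6) + 20/11 = [(-3u - 5)·11 − (-20)·(u + 6)] / [11·(u + 6)] = -13(u − 5) / (11(u + 6)).
So |(-3u - 5)/(u + 6) + 20/11| = 13|u − 5| / (11·|u + 6|).
Restrict delta ≤ 11/2. Then |u − 5| < 11/2 gives |u + 6| = |(u − 5) + 11| ≥ 11 − 11/2 = 11/2.
Hence |(-3u - 5)/(u + 6) + 20/11| < 13|u − 5|/(11·(11/2)) = (26/121)|u − 5|, which is < eps once |u − 5| < (121/26)eps.
Take delta = min(11/2, (121/26)eps). Then 0 < |u − 5| < delta forces both bounds, so |(-3u - 5)/(u + 6) + 20/11| < eps.

delta = min(11/2, (121/26)eps)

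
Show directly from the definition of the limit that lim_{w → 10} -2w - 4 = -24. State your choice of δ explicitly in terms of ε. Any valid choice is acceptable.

Suppose ε > 0. We need δ > 0 so that 0 < |w − 10| < δ implies |(-2w - 4) + 24| < ε.
|(-2w - 4) + 24| = |-2w + 20| = 2|w − 10|.
So 2|w − 10| < ε exactly when |w − 10| < ε/2.
Take δ = ε/2. If 0 < |w − 10| < δ then |(-2w - 4) + 24| = 2|w − 10| < 2·(ε/2) = ε.

δ = ε/2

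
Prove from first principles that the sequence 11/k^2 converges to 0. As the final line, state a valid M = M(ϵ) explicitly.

M = (11/ϵ)^{1/2}

Suppose ϵ > 0. For k ≥ 1, |11/k^2 − 0| = 11/k^2.
11/k^2 < ϵ ⇔ k^2 > 11/ϵ ⇔ k > (11/ϵ)^{1/2}.
Take M = (11/ϵ)^{1/2}. Then k > M implies 11/k^2 < ϵ.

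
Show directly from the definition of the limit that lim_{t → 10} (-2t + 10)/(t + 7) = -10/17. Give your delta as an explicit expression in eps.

delta = min(17/2, (289/48)eps)

Fix eps > 0. We want delta > 0 with 0 < |t − 10| < delta ⇒ |(-2t + 10)/(t + 7) + 10/17| < eps.
Combining over a common denominator, (-2t + 10)/(t + 7) + 10/17 = [(-2t + 10)·17 − (-10)·(t + 7)] / [17·(t + 7)] = -24(t − 10) / (17(t + 7)).
So |(-2t + 10)/(t + 7) + 10/17| = 24|t − 10| / (17·|t + 7|).
Restrict delta ≤ 17/2. Then |t − 10| < 17/2 gives |t + 7| = |(t − 10) + 17| ≥ 17 − 17/2 = 17/2.
Hence |(-2t + 10)/(t + 7) + 10/17| < 24|t − 10|/(17·(17/2)) = (48/289)|t − 10|, which is < eps once |t − 10| < (289/48)eps.
Take delta = min(17/2, (289/48)eps). Then 0 < |t − 10| < delta forces both bounds, so |(-2t + 10)/(t + 7) + 10/17| < eps.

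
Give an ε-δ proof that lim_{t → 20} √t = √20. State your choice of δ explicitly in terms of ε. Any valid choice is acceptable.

δ = min(20, √20·ε)

Fix ε > 0. We want δ > 0 such that 0 < |t − 20| < δ implies |√t − √20| < ε.
Rationalise: √t − √20 = (t − 20)/(√t + √20), so |√t − √20| = |t − 20|/(√t + √20).
Restrict δ ≤ 20 so that |t − 20| < 20 forces t > 0, and then √t + √20 > √20.
Hence |√t − √20| < |t − 20|/√20, which is < ε once |t − 20| < √20·ε.
Take δ = min(20, √20·ε). If 0 < |t − 20| < δ then t > 0 and |√t − √20| < |t − 20|/√20 < ε.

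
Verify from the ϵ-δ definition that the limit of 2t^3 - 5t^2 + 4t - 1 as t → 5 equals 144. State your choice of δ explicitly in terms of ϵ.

Suppose ϵ > 0. We want δ > 0 such that 0 < |t − 5| < δ implies |(2t^3 - 5t^2 + 4t - 1) − 144| < ϵ.
(2t^3 - 5t^2 + 4t - 1) − 144 = 2t^3 - 5t^2 + 4t - 145 = (t − 5)(2t^2 + 5t + 29).
So |(2t^3 - 5t^2 + 4t - 1) − 144| = |t − 5|·|2t^2 + 5t + 29|.
Require δ ≤ 1. Then |t − 5| < 1 gives |t| < 6, and by the triangle inequality |2t^2 + 5t + 29| ≤ 2·6^2 + 5·6 + 29 = 131.
Hence |(2t^3 - 5t^2 + 4t - 1) − 144| ≤ 131|t − 5| < ϵ provided |t − 5| < ϵ/131.
Choosing δ = min(1, ϵ/131) ensures both conditions, hence |(2t^3 - 5t^2 + 4t - 1) − 144| < ϵ.

δ = min(1, ϵ/131)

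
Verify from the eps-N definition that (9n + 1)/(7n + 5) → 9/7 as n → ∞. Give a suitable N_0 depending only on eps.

N_0 = (38/49)/eps

Let eps > 0. For n ≥ 1, |(9n + 1)/(7n + 5) − (9/7)| = |-38|/(7(7n + 5)) = 38/(7(7n + 5)).
Since 7n + 5 ≥ 7n for n ≥ 1, this is ≤ 38/(7·7n) = (38/49)/n.
So |(9n + 1)/(7n + 5) − (9/7)| < eps whenever n > (38/49)/eps.
Take N_0 = (38/49)/eps. If n > N_0 then |(9n + 1)/(7n + 5) − (9/7)| ≤ (38/49)/n < eps.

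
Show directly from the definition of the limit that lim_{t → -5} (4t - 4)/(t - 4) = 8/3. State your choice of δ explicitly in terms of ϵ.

Fix ϵ > 0. We want δ > 0 with 0 < |t + 5| < δ ⇒ |(4t - 4)/(t - 4) − (8/3)| < ϵ.
Combining over a common denominator, (4t - 4)/(t - 4) − (8/3) = [(4t - 4)·(-9) − (-24)·(t - 4)] / [(-9)·(t - 4)] = -12(t + 5) / ((-9)(t - 4)).
So |(4t - 4)/(t - 4) − (8/3)| = 12|t + 5| / (9·|t − 4|).
Require δ ≤ 9/2, so |t − 4| ≥ |-9| − |t + 5| > 9 − 9/2 = 9/2.
Hence |(4t - 4)/(t - 4) − (8/3)| < 12|t + 5|/(9·(9/2)) = (8/27)|t + 5|, which is < ϵ once |t + 5| < (27/8)ϵ.
Take δ = min(9/2, (27/8)ϵ). Then 0 < |t + 5| < δ forces both bounds, so |(4t - 4)/(t - 4) − (8/3)| < ϵ.

δ = min(9/2, (27/8)ϵ)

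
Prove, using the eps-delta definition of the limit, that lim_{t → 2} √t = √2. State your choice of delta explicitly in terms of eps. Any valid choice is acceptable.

delta = min(2, √2·eps)

Let eps > 0 be given. We want delta > 0 such that 0 < |t − 2| < delta implies |√t − √2| < eps.
Multiplying by the conjugate, |√t − √2| = |t − 2|/(√t + √2).
Restrict delta ≤ 2 so that |t − 2| < 2 forces t > 0, and then √t + √2 > √2.
Hence |√t − √2| < |t − 2|/√2, which is < eps once |t − 2| < √2·eps.
Take delta = min(2, √2·eps). If 0 < |t − 2| < delta then t > 0 and |√t − √2| < |t − 2|/√2 < eps.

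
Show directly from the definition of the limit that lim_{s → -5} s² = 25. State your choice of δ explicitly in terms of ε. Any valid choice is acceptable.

δ = min(1, ε/11)

Let ε > 0 be given. We seek δ > 0 with 0 < |s + 5| < δ ⇒ |s² − 25| < ε.
Factor: s² − 25 = (s + 5)(s - 5), so |s² − 25| = |s + 5|·|s - 5|.
Restrict δ ≤ 1. Then |s + 5| < 1 gives |s| < 6, so by the triangle inequality |s - 5| ≤ 6 + 5 = 11.
Hence |s² − 25| ≤ 11|s + 5|, which is < ε once |s + 5| < ε/11.
Take δ = min(1, ε/11). If 0 < |s + 5| < δ then both bounds hold and |s² − 25| ≤ 11|s + 5| < 11·(ε/11) = ε.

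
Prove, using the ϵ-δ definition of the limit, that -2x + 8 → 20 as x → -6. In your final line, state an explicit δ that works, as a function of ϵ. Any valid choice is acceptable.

δ = ϵ/2

Fix ϵ > 0. We need δ > 0 so that 0 < |x + 6| < δ implies |(-2x + 8) − 20| < ϵ.
|(-2x + 8) − 20| = |-2x - 12| = 2|x + 6|.
Thus it suffices that |x + 6| < ϵ/2.
Choosing δ = ϵ/2 gives |(-2x + 8) − 20| = 2|x + 6| < ϵ whenever |x + 6| < δ.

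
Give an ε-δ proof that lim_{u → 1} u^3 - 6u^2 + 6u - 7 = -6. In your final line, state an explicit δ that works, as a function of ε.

δ = min(1, ε/15)

Let ε > 0 be given. We want δ > 0 such that 0 < |u − 1| < δ implies |(u^3 - 6u^2 + 6u - 7) + 6| < ε.
(u^3 - 6u^2 + 6u - 7) + 6 = u^3 - 6u^2 + 6u - 1 = (u − 1)(u^2 - 5u + 1).
So |(u^3 - 6u^2 + 6u - 7) + 6| = |u − 1|·|u^2 - 5u + 1|.
Require δ ≤ 1. Then |u − 1| < 1 gives |u| < 2, and by the triangle inequality |u^2 - 5u + 1| ≤ 2^2 + 5·2 + 1 = 15.
Hence |(u^3 - 6u^2 + 6u - 7) + 6| ≤ 15|u − 1| < ε provided |u − 1| < ε/15.
Choosing δ = min(1, ε/15) ensures both conditions, hence |(u^3 - 6u^2 + 6u - 7) + 6| < ε.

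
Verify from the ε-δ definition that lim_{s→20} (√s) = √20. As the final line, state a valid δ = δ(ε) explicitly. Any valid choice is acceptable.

δ = min(20, √20·ε)

Let ε > 0 be given. We want δ > 0 such that 0 < |s − 20| < δ implies |√s − √20| < ε.
Rationalise: √s − √20 = (s − 20)/(√s + √20), so |√s − √20| = |s − 20|/(√s + √20).
Restrict δ ≤ 20 so that |s − 20| < 20 forces s > 0, and then √s + √20 > √20.
Hence |√s − √20| < |s − 20|/√20, which is < ε once |s − 20| < √20·ε.
Take δ = min(20, √20·ε). If 0 < |s − 20| < δ then s > 0 and |√s − √20| < |s − 20|/√20 < ε.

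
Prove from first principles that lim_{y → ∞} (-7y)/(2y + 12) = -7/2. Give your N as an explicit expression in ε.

Let ε > 0. We seek N > 0 such that y > N implies |(-7y)/(2y + 12) + 7/2| < ε.
(-7y)/(2y + 12) + 7/2 = (2(-7y) − (-7)(2y + 12)) / (2(2y + 12)) = 84/(2(2y + 12)).
For y > 0 we have 2y + 12 > 2y, so |(-7y)/(2y + 12) + 7/2| = 84/(2(2y + 12)) < 84/(2·2y) = 21/y.
Thus |(-7y)/(2y + 12) + 7/2| < ε whenever y > 21/ε.
Take N = 21/ε. If y > N then |(-7y)/(2y + 12) + 7/2| < 21/y < ε.

N = 21/ε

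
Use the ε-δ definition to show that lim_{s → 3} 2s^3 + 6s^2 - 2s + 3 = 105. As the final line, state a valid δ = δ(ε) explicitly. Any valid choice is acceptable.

Suppose ε > 0. We want δ > 0 such that 0 < |s − 3| < δ implies |(2s^3 + 6s^2 - 2s + 3) − 105| < ε.
(2s^3 + 6s^2 - 2s + 3) − 105 = 2s^3 + 6s^2 - 2s - 102 = (s − 3)(2s^2 + 12s + 34).
So |(2s^3 + 6s^2 - 2s + 3) − 105| = |s − 3|·|2s^2 + 12s + 34|.
Require δ ≤ 1. Then |s − 3| < 1 gives |s| < 4, and by the triangle inequality |2s^2 + 12s + 34| ≤ 2·4^2 + 12·4 + 34 = 114.
Hence |(2s^3 + 6s^2 - 2s + 3) − 105| ≤ 114|s − 3| < ε provided |s − 3| < ε/114.
Choosing δ = min(1, ε/114) ensures both conditions, hence |(2s^3 + 6s^2 - 2s + 3) − 105| < ε.

δ = min(1, ε/114)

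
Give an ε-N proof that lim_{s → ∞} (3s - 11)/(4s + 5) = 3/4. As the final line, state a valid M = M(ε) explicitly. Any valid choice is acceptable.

M = (59/16)/ε

Let ε > 0. We seek M > 0 such that s > M implies |(3s - 11)/(4s + 5) − (3/4)| < ε.
(3s - 11)/(4s + 5) − (3/4) = (4(3s - 11) − 3(4s + 5)) / (4(4s + 5)) = -59/(4(4s + 5)).
For s > 0 we have 4s + 5 > 4s, so |(3s - 11)/(4s + 5) − (3/4)| = 59/(4(4s + 5)) < 59/(4·4s) = (59/16)/s.
Thus |(3s - 11)/(4s + 5) − (3/4)| < ε whenever s > (59/16)/ε.
Take M = (59/16)/ε. If s > M then |(3s - 11)/(4s + 5) − (3/4)| < (59/16)/s < ε.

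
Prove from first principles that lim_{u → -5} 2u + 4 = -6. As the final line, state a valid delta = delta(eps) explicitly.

Let eps > 0 be given. We need delta > 0 so that 0 < |u + 5| < delta implies |(2u + 4) + 6| < eps.
|(2u + 4) + 6| = |2u + 10| = 2|u + 5|.
Thus it suffices that |u + 5| < eps/2.
Take delta = eps/2. If 0 < |u + 5| < delta then |(2u + 4) + 6| = 2|u + 5| < 2·(eps/2) = eps.

delta = eps/2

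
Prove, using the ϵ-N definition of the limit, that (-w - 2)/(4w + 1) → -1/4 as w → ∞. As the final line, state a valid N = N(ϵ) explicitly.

Let ϵ > 0. We seek N > 0 such that w > N implies |(-w - 2)/(4w + 1) + 1/4| < ϵ.
(-w - 2)/(4w + 1) + 1/4 = (4(-w - 2) − (-1)(4w + 1)) / (4(4w + 1)) = -7/(4(4w + 1)).
For w > 0 we have 4w + 1 > 4w, so |(-w - 2)/(4w + 1) + 1/4| = 7/(4(4w + 1)) < 7/(4·4w) = (7/16)/w.
Thus |(-w - 2)/(4w + 1) + 1/4| < ϵ whenever w > (7/16)/ϵ.
Take N = (7/16)/ϵ. If w > N then |(-w - 2)/(4w + 1) + 1/4| < (7/16)/w < ϵ.

N = (7/16)/ϵ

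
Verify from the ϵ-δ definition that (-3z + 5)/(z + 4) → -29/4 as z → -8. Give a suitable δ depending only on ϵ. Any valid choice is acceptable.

δ = min(2, (8/17)ϵ)

Suppose ϵ > 0. We want δ > 0 with 0 < |z + 8| < δ ⇒ |(-3z + 5)/(z + 4) + 29/4| < ϵ.
Combining over a common denominator, (-3z + 5)/(z + 4) + 29/4 = [(-3z + 5)·(-4) − 29·(z + 4)] / [(-4)·(z + 4)] = -17(z + 8) / ((-4)(z + 4)).
So |(-3z + 5)/(z + 4) + 29/4| = 17|z + 8| / (4·|z + 4|).
Restrict δ ≤ 2. Then |z + 8| < 2 gives |z + 4| = |(z + 8) + (-4)| ≥ 4 − 2 = 2.
Hence |(-3z + 5)/(z + 4) + 29/4| < 17|z + 8|/(4·2) = (17/8)|z + 8|, which is < ϵ once |z + 8| < (8/17)ϵ.
Take δ = min(2, (8/17)ϵ). Then 0 < |z + 8| < δ forces both bounds, so |(-3z + 5)/(z + 4) + 29/4| < ϵ.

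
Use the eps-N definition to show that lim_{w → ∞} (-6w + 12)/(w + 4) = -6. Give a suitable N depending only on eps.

Let eps > 0 be given. We seek N > 0 such that w > N implies |(-6w + 12)/(w + 4) + 6| < eps.
(-6w + 12)/(w + 4) + 6 = ((-6w + 12) − (-6)(w + 4)) / ((w + 4)) = 36/((w + 4)).
For w > 0 we have w + 4 > w, so |(-6w + 12)/(w + 4) + 6| = 36/((w + 4)) < 36/(w) = 36/w.
Thus |(-6w + 12)/(w + 4) + 6| < eps whenever w > 36/eps.
Take N = 36/eps. If w > N then |(-6w + 12)/(w + 4) + 6| < 36/w < eps.

N = 36/eps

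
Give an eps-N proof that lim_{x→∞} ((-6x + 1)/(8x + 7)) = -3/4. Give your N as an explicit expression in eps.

Fix eps > 0. We seek N > 0 such that x > N implies |(-6x + 1)/(8x + 7) + 3/4| < eps.
(-6x + 1)/(8x + 7) + 3/4 = (8(-6x + 1) − (-6)(8x + 7)) / (8(8x + 7)) = 50/(8(8x + 7)).
For x > 0 we have 8x + 7 > 8x, so |(-6x + 1)/(8x + 7) + 3/4| = 50/(8(8x + 7)) < 50/(8·8x) = (25/32)/x.
Thus |(-6x + 1)/(8x + 7) + 3/4| < eps whenever x > (25/32)/eps.
Take N = (25/32)/eps. If x > N then |(-6x + 1)/(8x + 7) + 3/4| < (25/32)/x < eps.

N = (25/32)/eps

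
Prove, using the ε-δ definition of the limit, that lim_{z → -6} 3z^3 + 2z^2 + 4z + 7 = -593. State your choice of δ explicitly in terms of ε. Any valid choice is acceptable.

Suppose ε > 0. We want δ > 0 such that 0 < |z + 6| < δ implies |(3z^3 + 2z^2 + 4z + 7) + 593| < ε.
(3z^3 + 2z^2 + 4z + 7) + 593 = 3z^3 + 2z^2 + 4z + 600 = (z + 6)(3z^2 - 16z + 100).
So |(3z^3 + 2z^2 + 4z + 7) + 593| = |z + 6|·|3z^2 - 16z + 100|.
Assume first that |z + 6| < 1, so |z| < 7. Then |3z^2 - 16z + 100| ≤ 3·7^2 + 16·7 + 100 = 359.
Hence |(3z^3 + 2z^2 + 4z + 7) + 593| ≤ 359|z + 6| < ε provided |z + 6| < ε/359.
Choosing δ = min(1, ε/359) ensures both conditions, hence |(3z^3 + 2z^2 + 4z + 7) + 593| < ε.

δ = min(1, ε/359)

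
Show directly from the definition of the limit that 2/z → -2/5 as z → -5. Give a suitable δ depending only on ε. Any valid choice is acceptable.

Fix ε > 0. We seek δ > 0 such that 0 < |z + 5| < δ implies |2/z + 2/5| < ε.
|2/z + 2/5| = 2·|-5 − z|/(5·|z|) = 2|z + 5|/(5|z|).
Restrict δ ≤ 5/2. Then |z + 5| < 5/2 gives |z| > 5/2, so 5|z| > 25/2.
Then |2/z + 2/5| < 2|z + 5|/(25/2), which is < ε when |z + 5| < (25/4)ε.
Take δ = min(5/2, (25/4)ε). Then 0 < |z + 5| < δ gives both |z + 5| < 5/2 and |z + 5| < (25/4)ε, so |2/z + 2/5| < ε.

δ = min(5/2, (25/4)ε)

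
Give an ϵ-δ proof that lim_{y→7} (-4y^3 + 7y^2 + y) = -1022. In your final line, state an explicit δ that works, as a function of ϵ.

Fix ϵ > 0. We want δ > 0 such that 0 < |y − 7| < δ implies |(-4y^3 + 7y^2 + y) + 1022| < ϵ.
(-4y^3 + 7y^2 + y) + 1022 = -4y^3 + 7y^2 + y + 1022 = (y − 7)(-4y^2 - 21y - 146).
So |(-4y^3 + 7y^2 + y) + 1022| = |y − 7|·|-4y^2 - 21y - 146|.
Require δ ≤ 2. Then |y − 7| < 2 gives |y| < 9, and by the triangle inequality |-4y^2 - 21y - 146| ≤ 4·9^2 + 21·9 + 146 = 659.
Hence |(-4y^3 + 7y^2 + y) + 1022| ≤ 659|y − 7| < ϵ provided |y − 7| < ϵ/659.
Take δ = min(2, ϵ/659). Then 0 < |y − 7| < δ gives both |y − 7| < 2 and |y − 7| < ϵ/659, so |(-4y^3 + 7y^2 + y) + 1022| < ϵ.

δ = min(2, ϵ/659)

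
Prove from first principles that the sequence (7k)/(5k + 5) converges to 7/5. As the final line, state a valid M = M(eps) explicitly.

M = (7/5)/eps

Let eps > 0 be given. For k ≥ 1, |(7k)/(5k + 5) − (7/5)| = |-35|/(5(5k + 5)) = 35/(5(5k + 5)).
Since 5k + 5 ≥ 5k for k ≥ 1, this is ≤ 35/(5·5k) = (7/5)/k.
So |(7k)/(5k + 5) − (7/5)| < eps whenever k > (7/5)/eps.
Take M = (7/5)/eps. If k > M then |(7k)/(5k + 5) − (7/5)| ≤ (7/5)/k < eps.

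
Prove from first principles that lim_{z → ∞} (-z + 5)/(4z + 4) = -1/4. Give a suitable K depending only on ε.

K = (3/2)/ε

Fix ε > 0. We seek K > 0 such that z > K implies |(-z + 5)/(4z + 4) + 1/4| < ε.
(-z + 5)/(4z + 4) + 1/4 = (4(-z + 5) − (-1)(4z + 4)) / (4(4z + 4)) = 24/(4(4z + 4)).
For z > 0 we have 4z + 4 > 4z, so |(-z + 5)/(4z + 4) + 1/4| = 24/(4(4z + 4)) < 24/(4·4z) = (3/2)/z.
Thus |(-z + 5)/(4z + 4) + 1/4| < ε whenever z > (3/2)/ε.
Take K = (3/2)/ε. If z > K then |(-z + 5)/(4z + 4) + 1/4| < (3/2)/z < ε.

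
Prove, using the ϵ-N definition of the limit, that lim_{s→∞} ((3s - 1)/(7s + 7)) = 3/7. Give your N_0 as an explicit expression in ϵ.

Let ϵ > 0. We seek N_0 > 0 such that s > N_0 implies |(3s - 1)/(7s + 7) − (3/7)| < ϵ.
(3s - 1)/(7s + 7) − (3/7) = (7(3s - 1) − 3(7s + 7)) / (7(7s + 7)) = -28/(7(7s + 7)).
For s > 0 we have 7s + 7 > 7s, so |(3s - 1)/(7s + 7) − (3/7)| = 28/(7(7s + 7)) < 28/(7·7s) = (4/7)/s.
Thus |(3s - 1)/(7s + 7) − (3/7)| < ϵ whenever s > (4/7)/ϵ.
Take N_0 = (4/7)/ϵ. If s > N_0 then |(3s - 1)/(7s + 7) − (3/7)| < (4/7)/s < ϵ.

N_0 = (4/7)/ϵ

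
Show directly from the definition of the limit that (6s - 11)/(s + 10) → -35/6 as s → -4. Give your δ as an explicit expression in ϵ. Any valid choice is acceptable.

δ = min(3, (18/71)ϵ)

Let ϵ > 0 be given. We want δ > 0 with 0 < |s + 4| < δ ⇒ |(6s - 11)/(s + 10) + 35/6| < ϵ.
Combining over a common denominator, (6s - 11)/(s + 10) + 35/6 = [(6s - 11)·6 − (-35)·(s + 10)] / [6·(s + 10)] = 71(s + 4) / (6(s + 10)).
So |(6s - 11)/(s + 10) + 35/6| = 71|s + 4| / (6·|s + 10|).
Require δ ≤ 3, so |s + 10| ≥ |6| − |s + 4| > 6 − 3 = 3.
Hence |(6s - 11)/(s + 10) + 35/6| < 71|s + 4|/(6·3) = (71/18)|s + 4|, which is < ϵ once |s + 4| < (18/71)ϵ.
Take δ = min(3, (18/71)ϵ). Then 0 < |s + 4| < δ forces both bounds, so |(6s - 11)/(s + 10) + 35/6| < ϵ.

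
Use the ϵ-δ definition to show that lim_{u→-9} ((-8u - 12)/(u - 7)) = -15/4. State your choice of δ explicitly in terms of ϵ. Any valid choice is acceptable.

Let ϵ > 0 be given. We want δ > 0 with 0 < |u + 9| < δ ⇒ |(-8u - 12)/(u - 7) + 15/4| < ϵ.
Combining over a common denominator, (-8u - 12)/(u - 7) + 15/4 = [(-8u - 12)·(-16) − 60·(u - 7)] / [(-16)·(u - 7)] = 68(u + 9) / ((-16)(u - 7)).
So |(-8u - 12)/(u - 7) + 15/4| = 68|u + 9| / (16·|u − 7|).
Require δ ≤ 8, so |u − 7| ≥ |-16| − |u + 9| > 16 − 8 = 8.
Hence |(-8u - 12)/(u - 7) + 15/4| < 68|u + 9|/(16·8) = (17/32)|u + 9|, which is < ϵ once |u + 9| < (32/17)ϵ.
Take δ = min(8, (32/17)ϵ). Then 0 < |u + 9| < δ forces both bounds, so |(-8u - 12)/(u - 7) + 15/4| < ϵ.

δ = min(8, (32/17)ϵ)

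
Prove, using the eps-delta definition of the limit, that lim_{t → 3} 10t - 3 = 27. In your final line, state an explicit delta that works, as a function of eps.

delta = eps/10

Suppose eps > 0. We need delta > 0 so that 0 < |t − 3| < delta implies |(10t - 3) − 27| < eps.
Since (10t - 3) − 27 = 10(t − 3), we have |(10t - 3) − 27| = 10|t − 3|.
Thus it suffices that |t − 3| < eps/10.
Take delta = eps/10. If 0 < |t − 3| < delta then |(10t - 3) − 27| = 10|t − 3| < 10·(eps/10) = eps.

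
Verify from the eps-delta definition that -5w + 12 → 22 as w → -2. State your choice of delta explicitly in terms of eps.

Let eps > 0. We need delta > 0 so that 0 < |w + 2| < delta implies |(-5w + 12) − 22| < eps.
|(-5w + 12) − 22| = |-5w - 10| = 5|w + 2|.
So 5|w + 2| < eps exactly when |w + 2| < eps/5.
Take delta = eps/5. If 0 < |w + 2| < delta then |(-5w + 12) − 22| = 5|w + 2| < 5·(eps/5) = eps.

delta = eps/5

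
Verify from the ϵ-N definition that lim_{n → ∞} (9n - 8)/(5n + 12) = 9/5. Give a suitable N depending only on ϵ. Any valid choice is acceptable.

N = (148/25)/ϵ

Fix ϵ > 0. For n ≥ 1, |(9n - 8)/(5n + 12) − (9/5)| = |-148|/(5(5n + 12)) = 148/(5(5n + 12)).
Since 5n + 12 ≥ 5n for n ≥ 1, this is ≤ 148/(5·5n) = (148/25)/n.
So |(9n - 8)/(5n + 12) − (9/5)| < ϵ whenever n > (148/25)/ϵ.
Take N = (148/25)/ϵ. If n > N then |(9n - 8)/(5n + 12) − (9/5)| ≤ (148/25)/n < ϵ.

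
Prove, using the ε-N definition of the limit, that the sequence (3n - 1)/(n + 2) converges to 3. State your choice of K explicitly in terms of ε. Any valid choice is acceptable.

K = 7/ε

Let ε > 0 be given. For n ≥ 1, |(3n - 1)/(n + 2) − 3| = |-7|/((n + 2)) = 7/((n + 2)).
Since n + 2 ≥ n for n ≥ 1, this is ≤ 7/(n) = 7/n.
So |(3n - 1)/(n + 2) − 3| < ε whenever n > 7/ε.
Take K = 7/ε. If n > K then |(3n - 1)/(n + 2) − 3| ≤ 7/n < ε.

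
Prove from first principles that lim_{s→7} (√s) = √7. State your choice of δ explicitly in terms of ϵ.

Let ϵ > 0. We want δ > 0 such that 0 < |s − 7| < δ implies |√s − √7| < ϵ.
Multiplying by the conjugate, |√s − √7| = |s − 7|/(√s + √7).
Restrict δ ≤ 7 so that |s − 7| < 7 forces s > 0, and then √s + √7 > √7.
Hence |√s − √7| < |s − 7|/√7, which is < ϵ once |s − 7| < √7·ϵ.
Take δ = min(7, √7·ϵ). If 0 < |s − 7| < δ then s > 0 and |√s − √7| < |s − 7|/√7 < ϵ.

δ = min(7, √7·ϵ)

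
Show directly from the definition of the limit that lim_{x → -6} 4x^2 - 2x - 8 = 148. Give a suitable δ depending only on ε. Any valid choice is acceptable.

δ = min(1, ε/54)

Let ε > 0. We want δ > 0 such that 0 < |x + 6| < δ implies |(4x^2 - 2x - 8) − 148| < ε.
(4x^2 - 2x - 8) − 148 = 4x^2 - 2x - 156 = (x + 6)(4x - 26).
So |(4x^2 - 2x - 8) − 148| = |x + 6|·|4x - 26|.
Require δ ≤ 1. Then |x + 6| < 1 gives |x| < 7, and by the triangle inequality |4x - 26| ≤ 4·7 + 26 = 54.
Hence |(4x^2 - 2x - 8) − 148| ≤ 54|x + 6| < ε provided |x + 6| < ε/54.
Take δ = min(1, ε/54). Then 0 < |x + 6| < δ gives both |x + 6| < 1 and |x + 6| < ε/54, so |(4x^2 - 2x - 8) − 148| < ε.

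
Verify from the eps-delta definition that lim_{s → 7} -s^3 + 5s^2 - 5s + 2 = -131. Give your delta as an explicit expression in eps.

Suppose eps > 0. We want delta > 0 such that 0 < |s − 7| < delta implies |(-s^3 + 5s^2 - 5s + 2) + 131| < eps.
(-s^3 + 5s^2 - 5s + 2) + 131 = -s^3 + 5s^2 - 5s + 133 = (s − 7)(-s^2 - 2s - 19).
So |(-s^3 + 5s^2 - 5s + 2) + 131| = |s − 7|·|-s^2 - 2s - 19|.
Require delta ≤ 2. Then |s − 7| < 2 gives |s| < 9, and by the triangle inequality |-s^2 - 2s - 19| ≤ 9^2 + 2·9 + 19 = 118.
Hence |(-s^3 + 5s^2 - 5s + 2) + 131| ≤ 118|s − 7| < eps provided |s − 7| < eps/118.
Choosing delta = min(2, eps/118) ensures both conditions, hence |(-s^3 + 5s^2 - 5s + 2) + 131| < eps.

delta = min(2, eps/118)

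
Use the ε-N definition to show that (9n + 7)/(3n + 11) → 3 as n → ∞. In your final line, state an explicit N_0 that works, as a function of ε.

N_0 = (26/3)/ε

Let ε > 0 be given. For n ≥ 1, |(9n + 7)/(3n + 11) − 3| = |-78|/(3(3n + 11)) = 78/(3(3n + 11)).
Since 3n + 11 ≥ 3n for n ≥ 1, this is ≤ 78/(3·3n) = (26/3)/n.
So |(9n + 7)/(3n + 11) − 3| < ε whenever n > (26/3)/ε.
Take N_0 = (26/3)/ε. If n > N_0 then |(9n + 7)/(3n + 11) − 3| ≤ (26/3)/n < ε.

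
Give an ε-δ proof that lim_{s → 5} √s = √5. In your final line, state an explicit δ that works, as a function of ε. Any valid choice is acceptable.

Let ε > 0 be given. We want δ > 0 such that 0 < |s − 5| < δ implies |√s − √5| < ε.
Rationalise: √s − √5 = (s − 5)/(√s + √5), so |√s − √5| = |s − 5|/(√s + √5).
Restrict δ ≤ 5 so that |s − 5| < 5 forces s > 0, and then √s + √5 > √5.
Hence |√s − √5| < |s − 5|/√5, which is < ε once |s − 5| < √5·ε.
Take δ = min(5, √5·ε). If 0 < |s − 5| < δ then s > 0 and |√s − √5| < |s − 5|/√5 < ε.

δ = min(5, √5·ε)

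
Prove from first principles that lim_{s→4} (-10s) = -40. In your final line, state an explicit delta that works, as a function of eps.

delta = eps/10

Suppose eps > 0. We need delta > 0 so that 0 < |s − 4| < delta implies |(-10s) + 40| < eps.
|(-10s) + 40| = |-10s + 40| = 10|s − 4|.
So 10|s − 4| < eps exactly when |s − 4| < eps/10.
Choosing delta = eps/10 gives |(-10s) + 40| = 10|s − 4| < eps whenever |s − 4| < delta.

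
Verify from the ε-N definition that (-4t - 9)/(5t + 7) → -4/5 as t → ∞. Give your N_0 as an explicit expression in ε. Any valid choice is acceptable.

N_0 = (17/25)/ε

Suppose ε > 0. We seek N_0 > 0 such that t > N_0 implies |(-4t - 9)/(5t + 7) + 4/5| < ε.
(-4t - 9)/(5t + 7) + 4/5 = (5(-4t - 9) − (-4)(5t + 7)) / (5(5t + 7)) = -17/(5(5t + 7)).
For t > 0 we have 5t + 7 > 5t, so |(-4t - 9)/(5t + 7) + 4/5| = 17/(5(5t + 7)) < 17/(5·5t) = (17/25)/t.
Thus |(-4t - 9)/(5t + 7) + 4/5| < ε whenever t > (17/25)/ε.
Take N_0 = (17/25)/ε. If t > N_0 then |(-4t - 9)/(5t + 7) + 4/5| < (17/25)/t < ε.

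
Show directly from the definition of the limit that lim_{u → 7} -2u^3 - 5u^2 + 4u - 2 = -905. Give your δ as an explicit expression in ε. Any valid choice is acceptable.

Let ε > 0. We want δ > 0 such that 0 < |u − 7| < δ implies |(-2u^3 - 5u^2 + 4u - 2) + 905| < ε.
(-2u^3 - 5u^2 + 4u - 2) + 905 = -2u^3 - 5u^2 + 4u + 903 = (u − 7)(-2u^2 - 19u - 129).
So |(-2u^3 - 5u^2 + 4u - 2) + 905| = |u − 7|·|-2u^2 - 19u - 129|.
Require δ ≤ 1. Then |u − 7| < 1 gives |u| < 8, and by the triangle inequality |-2u^2 - 19u - 129| ≤ 2·8^2 + 19·8 + 129 = 409.
Hence |(-2u^3 - 5u^2 + 4u - 2) + 905| ≤ 409|u − 7| < ε provided |u − 7| < ε/409.
Choosing δ = min(1, ε/409) ensures both conditions, hence |(-2u^3 - 5u^2 + 4u - 2) + 905| < ε.

δ = min(1, ε/409)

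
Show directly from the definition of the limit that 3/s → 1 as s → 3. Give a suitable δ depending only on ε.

δ = min(3/2, (3/2)ε)

Suppose ε > 0. We seek δ > 0 such that 0 < |s − 3| < δ implies |3/s − 1| < ε.
|3/s − 1| = 3·|3 − s|/(3·|s|) = 3|s − 3|/(3|s|).
Require δ ≤ 3/2 so that |s| > 3 − 3/2 = 3/2, hence 3|s| > 9/2.
Then |3/s − 1| < 3|s − 3|/(9/2), which is < ε when |s − 3| < (3/2)ε.
Take δ = min(3/2, (3/2)ε). Then 0 < |s − 3| < δ gives both |s − 3| < 3/2 and |s − 3| < (3/2)ε, so |3/s − 1| < ε.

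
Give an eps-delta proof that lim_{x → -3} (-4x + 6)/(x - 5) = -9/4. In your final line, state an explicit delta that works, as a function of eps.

Fix eps > 0. We want delta > 0 with 0 < |x + 3| < delta ⇒ |(-4x + 6)/(x - 5) + 9/4| < eps.
Combining over a common denominator, (-4x + 6)/(x - 5) + 9/4 = [(-4x + 6)·(-8) − 18·(x - 5)] / [(-8)·(x - 5)] = 14(x + 3) / ((-8)(x - 5)).
So |(-4x + 6)/(x - 5) + 9/4| = 14|x + 3| / (8·|x − 5|).
Require delta ≤ 4, so |x − 5| ≥ |-8| − |x + 3| > 8 − 4 = 4.
Hence |(-4x + 6)/(x - 5) + 9/4| < 14|x + 3|/(8·4) = (7/16)|x + 3|, which is < eps once |x + 3| < (16/7)eps.
Take delta = min(4, (16/7)eps). Then 0 < |x + 3| < delta forces both bounds, so |(-4x + 6)/(x - 5) + 9/4| < eps.

delta = min(4, (16/7)eps)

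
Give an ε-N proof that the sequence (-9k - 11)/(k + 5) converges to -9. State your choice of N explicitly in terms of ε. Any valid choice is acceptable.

Let ε > 0. For k ≥ 1, |(-9k - 11)/(k + 5) + 9| = |34|/((k + 5)) = 34/((k + 5)).
Since k + 5 ≥ k for k ≥ 1, this is ≤ 34/(k) = 34/k.
So |(-9k - 11)/(k + 5) + 9| < ε whenever k > 34/ε.
Take N = 34/ε. If k > N then |(-9k - 11)/(k + 5) + 9| ≤ 34/k < ε.

N = 34/ε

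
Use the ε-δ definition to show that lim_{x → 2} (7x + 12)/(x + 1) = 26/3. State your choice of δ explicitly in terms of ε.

Let ε > 0 be given. We want δ > 0 with 0 < |x − 2| < δ ⇒ |(7x + 12)/(x + 1) − (26/3)| < ε.
Combining over a common denominator, (7x + 12)/(x + 1) − (26/3) = [(7x + 12)·3 − 26·(x + 1)] / [3·(x + 1)] = -5(x − 2) / (3(x + 1)).
So |(7x + 12)/(x + 1) − (26/3)| = 5|x − 2| / (3·|x + 1|).
Restrict δ ≤ 3/2. Then |x − 2| < 3/2 gives |x + 1| = |(x − 2) + 3| ≥ 3 − 3/2 = 3/2.
Hence |(7x + 12)/(x + 1) − (26/3)| < 5|x − 2|/(3·(3/2)) = (10/9)|x − 2|, which is < ε once |x − 2| < (9/10)ε.
Take δ = min(3/2, (9/10)ε). Then 0 < |x − 2| < δ forces both bounds, so |(7x + 12)/(x + 1) − (26/3)| < ε.

δ = min(3/2, (9/10)ε)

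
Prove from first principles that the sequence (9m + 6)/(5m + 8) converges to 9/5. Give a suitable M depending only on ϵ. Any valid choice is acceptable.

M = (42/25)/ϵ

Let ϵ > 0 be given. For m ≥ 1, |(9m + 6)/(5m + 8) − (9/5)| = |-42|/(5(5m + 8)) = 42/(5(5m + 8)).
Since 5m + 8 ≥ 5m for m ≥ 1, this is ≤ 42/(5·5m) = (42/25)/m.
So |(9m + 6)/(5m + 8) − (9/5)| < ϵ whenever m > (42/25)/ϵ.
Take M = (42/25)/ϵ. If m > M then |(9m + 6)/(5m + 8) − (9/5)| ≤ (42/25)/m < ϵ.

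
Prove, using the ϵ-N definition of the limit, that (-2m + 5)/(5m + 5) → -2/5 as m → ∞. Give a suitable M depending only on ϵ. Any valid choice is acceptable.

M = (7/5)/ϵ

Let ϵ > 0. For m ≥ 1, |(-2m + 5)/(5m + 5) + 2/5| = |35|/(5(5m + 5)) = 35/(5(5m + 5)).
Since 5m + 5 ≥ 5m for m ≥ 1, this is ≤ 35/(5·5m) = (7/5)/m.
So |(-2m + 5)/(5m + 5) + 2/5| < ϵ whenever m > (7/5)/ϵ.
Take M = (7/5)/ϵ. If m > M then |(-2m + 5)/(5m + 5) + 2/5| ≤ (7/5)/m < ϵ.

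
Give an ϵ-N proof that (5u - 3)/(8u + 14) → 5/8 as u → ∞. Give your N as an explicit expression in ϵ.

Suppose ϵ > 0. We seek N > 0 such that u > N implies |(5u - 3)/(8u + 14) − (5/8)| < ϵ.
(5u - 3)/(8u + 14) − (5/8) = (8(5u - 3) − 5(8u + 14)) / (8(8u + 14)) = -94/(8(8u + 14)).
For u > 0 we have 8u + 14 > 8u, so |(5u - 3)/(8u + 14) − (5/8)| = 94/(8(8u + 14)) < 94/(8·8u) = (47/32)/u.
Thus |(5u - 3)/(8u + 14) − (5/8)| < ϵ whenever u > (47/32)/ϵ.
Take N = (47/32)/ϵ. If u > N then |(5u - 3)/(8u + 14) − (5/8)| < (47/32)/u < ϵ.

N = (47/32)/ϵ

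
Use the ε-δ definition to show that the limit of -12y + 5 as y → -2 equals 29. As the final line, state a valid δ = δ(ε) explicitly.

Suppose ε > 0. We need δ > 0 so that 0 < |y + 2| < δ implies |(-12y + 5) − 29| < ε.
Since (-12y + 5) − 29 = -12(y + 2), we have |(-12y + 5) − 29| = 12|y + 2|.
Thus it suffices that |y + 2| < ε/12.
Choosing δ = ε/12 gives |(-12y + 5) − 29| = 12|y + 2| < ε whenever |y + 2| < δ.

δ = ε/12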